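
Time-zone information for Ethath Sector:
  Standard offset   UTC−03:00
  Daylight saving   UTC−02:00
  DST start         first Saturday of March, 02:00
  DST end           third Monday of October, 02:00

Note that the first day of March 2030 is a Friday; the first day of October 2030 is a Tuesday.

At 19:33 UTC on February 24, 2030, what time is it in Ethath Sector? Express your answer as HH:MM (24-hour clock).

16:33

1 March 2030 is a Friday, so the first Saturday is March 2.
1 October 2030 is a Tuesday, so the first Monday is October 7 and the third is October 21.
At the standard offset (UTC−03:00), 19:33 UTC − 3h = 16:33 Ethath Sector standard time.
The standard-time date in Ethath Sector, February 24, 2030, is outside the daylight-saving period (2 March – 21 October), so Ethath Sector is on standard time, UTC−03:00.
19:33 UTC − 3h = 16:33 local.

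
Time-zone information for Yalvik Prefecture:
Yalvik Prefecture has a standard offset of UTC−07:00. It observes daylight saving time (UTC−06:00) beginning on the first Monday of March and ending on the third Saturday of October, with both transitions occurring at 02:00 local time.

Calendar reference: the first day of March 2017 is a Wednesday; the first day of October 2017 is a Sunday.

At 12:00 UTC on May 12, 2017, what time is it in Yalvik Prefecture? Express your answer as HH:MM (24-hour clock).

1 March 2017 is a Wednesday, so the first Monday is March 6.
1 October 2017 is a Sunday, so the first Saturday is October 7 and the third is October 21.
At the standard offset (UTC−07:00), 12:00 UTC − 7h = 05:00 Yalvik Prefecture standard time.
Daylight saving runs 6 March – 21 October; the standard-time date in Yalvik Prefecture, May 12, 2017, is inside that window, so Yalvik Prefecture is at UTC−06:00.
12:00 UTC − 6h = 06:00 local.

06:00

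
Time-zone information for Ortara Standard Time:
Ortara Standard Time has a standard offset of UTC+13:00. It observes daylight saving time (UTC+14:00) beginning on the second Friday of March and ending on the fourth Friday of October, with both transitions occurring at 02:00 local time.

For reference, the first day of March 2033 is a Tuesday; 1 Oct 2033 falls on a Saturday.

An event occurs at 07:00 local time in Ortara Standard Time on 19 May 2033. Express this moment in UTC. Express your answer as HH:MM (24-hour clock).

1 March 2033 is a Tuesday, so the first Friday is March 4 and the second is March 11.
1 October 2033 is a Saturday, so the first Friday is October 7 and the fourth is October 28.
Daylight saving runs 11 March – 28 October; 19 May 2033 is inside that window, so Ortara Standard Time is at UTC+14:00.
07:00 local − 14h = 17:00 UTC (rolling into the previous day, 18 May 2033).

17:00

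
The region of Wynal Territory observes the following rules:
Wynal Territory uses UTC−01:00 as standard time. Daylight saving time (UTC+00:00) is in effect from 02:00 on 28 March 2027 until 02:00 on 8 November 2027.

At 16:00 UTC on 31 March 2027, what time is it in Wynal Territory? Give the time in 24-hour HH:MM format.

At the standard offset (UTC−01:00), 16:00 UTC − 1h = 15:00 Wynal Territory standard time.
The standard-time date in Wynal Territory, 31 March 2027, falls between 28 March and 8 November, so daylight saving is in effect and Wynal Territory is at UTC+00:00.
16:00 UTC + 0h = 16:00 local.

16:00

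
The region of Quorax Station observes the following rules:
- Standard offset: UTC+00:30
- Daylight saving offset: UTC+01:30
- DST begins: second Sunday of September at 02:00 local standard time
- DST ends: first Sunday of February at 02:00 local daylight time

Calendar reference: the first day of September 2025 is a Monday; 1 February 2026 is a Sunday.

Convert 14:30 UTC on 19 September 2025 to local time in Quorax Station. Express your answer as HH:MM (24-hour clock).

1 September 2025 is a Monday, so the first Sunday is September 7 and the second is September 14.
1 February 2026 is a Sunday, so the first Sunday is February 1.
At the standard offset (UTC+00:30), 14:30 UTC + 0h30m = 15:00 Quorax Station standard time.
The standard-time date in Quorax Station, 19 September 2025, lies within the daylight-saving period (14 September 2025 – 1 February 2026), so Quorax Station is on daylight time, UTC+01:30.
14:30 UTC + 1h30m = 16:00 local.

16:00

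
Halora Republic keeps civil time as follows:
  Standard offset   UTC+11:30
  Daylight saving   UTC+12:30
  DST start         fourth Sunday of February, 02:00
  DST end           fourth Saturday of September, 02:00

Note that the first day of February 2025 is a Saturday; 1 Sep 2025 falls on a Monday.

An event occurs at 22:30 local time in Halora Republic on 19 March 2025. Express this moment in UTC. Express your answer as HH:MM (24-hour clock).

1 February 2025 is a Saturday, so the first Sunday is February 2 and the fourth is February 23.
1 September 2025 is a Monday, so the first Saturday is September 6 and the fourth is September 27.
19 March 2025 falls between 23 February and 27 September, so daylight saving is in effect and Halora Republic is at UTC+12:30.
22:30 local − 12h30m = 10:00 UTC.

10:00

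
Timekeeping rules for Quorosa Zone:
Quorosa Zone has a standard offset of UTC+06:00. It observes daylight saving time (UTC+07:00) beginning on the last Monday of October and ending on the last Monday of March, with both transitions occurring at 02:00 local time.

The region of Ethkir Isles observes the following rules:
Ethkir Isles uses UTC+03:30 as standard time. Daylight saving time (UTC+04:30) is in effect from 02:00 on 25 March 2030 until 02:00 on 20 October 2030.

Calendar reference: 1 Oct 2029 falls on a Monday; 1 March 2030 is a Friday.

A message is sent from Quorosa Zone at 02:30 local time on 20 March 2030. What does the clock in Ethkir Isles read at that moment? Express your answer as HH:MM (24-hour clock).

1 October 2029 is a Monday, so Mondays fall on 1, 8, 15, 22, 29; the last is October 29.
1 March 2030 is a Friday, so Mondays fall on 4, 11, 18, 25; the last is March 25.
20 March 2030 lies within the daylight-saving period (29 October 2029 – 25 March 2030), so Quorosa Zone is on daylight time, UTC+07:00.
02:30 Quorosa Zone − 7h = 19:30 UTC (rolling into the previous day, 19 March 2030).
At the standard offset (UTC+03:30), 19:30 UTC + 3h30m = 23:00 Ethkir Isles standard time.
The standard-time date in Ethkir Isles, 19 March 2030, is outside the daylight-saving period (25 March – 20 October), so Ethkir Isles is on standard time, UTC+03:30.
19:30 UTC + 3h30m = 23:00 Ethkir Isles.

23:00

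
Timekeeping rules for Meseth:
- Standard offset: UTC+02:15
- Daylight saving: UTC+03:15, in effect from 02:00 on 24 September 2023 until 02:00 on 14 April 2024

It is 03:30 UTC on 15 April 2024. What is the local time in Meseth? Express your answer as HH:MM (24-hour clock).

At the standard offset (UTC+02:15), 03:30 UTC + 2h15m = 05:45 Meseth standard time.
Daylight saving runs 24 September 2023 – 14 April 2024; the standard-time date in Meseth, 15 April 2024, is outside that window, so Meseth is on standard time at UTC+02:15.
03:30 UTC + 2h15m = 05:45 local.

05:45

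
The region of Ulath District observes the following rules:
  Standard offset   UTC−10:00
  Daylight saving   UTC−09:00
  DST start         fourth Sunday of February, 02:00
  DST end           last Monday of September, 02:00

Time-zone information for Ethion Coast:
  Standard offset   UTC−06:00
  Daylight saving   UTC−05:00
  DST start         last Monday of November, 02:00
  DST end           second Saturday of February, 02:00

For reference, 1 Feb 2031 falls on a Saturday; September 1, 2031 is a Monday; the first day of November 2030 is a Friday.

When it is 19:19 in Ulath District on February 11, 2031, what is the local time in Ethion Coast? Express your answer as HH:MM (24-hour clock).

23:19

1 February 2031 is a Saturday, so the first Sunday is February 2 and the fourth is February 23.
1 September 2031 is a Monday, so Mondays fall on 1, 8, 15, 22, 29; the last is September 29.
Daylight saving runs 23 February – 29 September; February 11, 2031 is outside that window, so Ulath District is on standard time at UTC−10:00.
19:19 Ulath District + 10h = 05:19 UTC (rolling into the next day, 12 February 2031).
1 November 2030 is a Friday, so Mondays fall on 4, 11, 18, 25; the last is November 25.
1 February 2031 is a Saturday, so the first Saturday is February 1 and the second is February 8.
At the standard offset (UTC−06:00), 05:19 UTC − 6h = 23:19 Ethion Coast standard time (rolling into the previous day, 11 February 2031).
The standard-time date in Ethion Coast, February 11, 2031, does not fall between 25 November 2030 and 8 February 2031, so daylight saving is not in effect and Ethion Coast is at UTC−06:00.
05:19 UTC − 6h = 23:19 Ethion Coast (rolling into the previous day, 11 February 2031).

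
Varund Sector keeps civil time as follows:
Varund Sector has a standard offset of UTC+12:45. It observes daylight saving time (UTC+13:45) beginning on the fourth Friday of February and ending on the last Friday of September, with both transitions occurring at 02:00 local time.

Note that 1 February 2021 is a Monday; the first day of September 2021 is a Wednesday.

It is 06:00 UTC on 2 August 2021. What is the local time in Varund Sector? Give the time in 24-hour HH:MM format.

19:45

1 February 2021 is a Monday, so the first Friday is February 5 and the fourth is February 26.
1 September 2021 is a Wednesday, so Fridays fall on 3, 10, 17, 24; the last is September 24.
At the standard offset (UTC+12:45), 06:00 UTC + 12h45m = 18:45 Varund Sector standard time.
Daylight saving runs 26 February – 24 September; the standard-time date in Varund Sector, 2 August 2021, is inside that window, so Varund Sector is at UTC+13:45.
06:00 UTC + 13h45m = 19:45 local.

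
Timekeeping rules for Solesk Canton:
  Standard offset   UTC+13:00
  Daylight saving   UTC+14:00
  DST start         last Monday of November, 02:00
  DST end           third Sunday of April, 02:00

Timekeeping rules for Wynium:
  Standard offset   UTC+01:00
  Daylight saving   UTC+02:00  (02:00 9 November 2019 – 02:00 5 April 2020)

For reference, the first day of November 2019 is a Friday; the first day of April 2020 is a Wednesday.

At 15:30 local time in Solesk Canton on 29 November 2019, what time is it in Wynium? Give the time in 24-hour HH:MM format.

03:30

1 November 2019 is a Friday, so Mondays fall on 4, 11, 18, 25; the last is November 25.
1 April 2020 is a Wednesday, so the first Sunday is April 5 and the third is April 19.
29 November 2019 falls between 25 November 2019 and 19 April 2020, so daylight saving is in effect and Solesk Canton is at UTC+14:00.
15:30 Solesk Canton − 14h = 01:30 UTC.
At the standard offset (UTC+01:00), 01:30 UTC + 1h = 02:30 Wynium standard time.
Daylight saving runs 9 November 2019 – 5 April 2020; the standard-time date in Wynium, 29 November 2019, is inside that window, so Wynium is at UTC+02:00.
01:30 UTC + 2h = 03:30 Wynium.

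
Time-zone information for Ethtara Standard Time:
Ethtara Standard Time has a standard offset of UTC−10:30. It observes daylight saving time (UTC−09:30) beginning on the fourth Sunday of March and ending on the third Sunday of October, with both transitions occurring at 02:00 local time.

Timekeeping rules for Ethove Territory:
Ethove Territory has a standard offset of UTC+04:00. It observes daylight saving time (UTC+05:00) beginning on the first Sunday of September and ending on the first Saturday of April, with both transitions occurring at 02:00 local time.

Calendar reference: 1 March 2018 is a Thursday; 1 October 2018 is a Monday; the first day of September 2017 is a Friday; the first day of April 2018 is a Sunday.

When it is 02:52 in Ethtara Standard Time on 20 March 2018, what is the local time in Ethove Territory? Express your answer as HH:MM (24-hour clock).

18:22

1 March 2018 is a Thursday, so the first Sunday is March 4 and the fourth is March 25.
1 October 2018 is a Monday, so the first Sunday is October 7 and the third is October 21.
20 March 2018 is outside the daylight-saving period (25 March – 21 October), so Ethtara Standard Time is on standard time, UTC−10:30.
02:52 Ethtara Standard Time + 10h30m = 13:22 UTC.
1 September 2017 is a Friday, so the first Sunday is September 3.
1 April 2018 is a Sunday, so the first Saturday is April 7.
At the standard offset (UTC+04:00), 13:22 UTC + 4h = 17:22 Ethove Territory standard time.
Daylight saving runs 3 September 2017 – 7 April 2018; the standard-time date in Ethove Territory, 20 March 2018, is inside that window, so Ethove Territory is at UTC+05:00.
13:22 UTC + 5h = 18:22 Ethove Territory.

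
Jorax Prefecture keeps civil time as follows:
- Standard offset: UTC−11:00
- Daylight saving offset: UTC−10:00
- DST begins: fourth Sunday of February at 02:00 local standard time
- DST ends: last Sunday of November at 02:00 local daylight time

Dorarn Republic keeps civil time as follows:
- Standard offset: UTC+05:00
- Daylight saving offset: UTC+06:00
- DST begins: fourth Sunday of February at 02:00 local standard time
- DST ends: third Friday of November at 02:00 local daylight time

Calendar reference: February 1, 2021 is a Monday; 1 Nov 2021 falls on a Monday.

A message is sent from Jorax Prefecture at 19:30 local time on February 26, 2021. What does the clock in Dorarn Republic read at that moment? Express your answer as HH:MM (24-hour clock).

11:30

1 February 2021 is a Monday, so the first Sunday is February 7 and the fourth is February 28.
1 November 2021 is a Monday, so Sundays fall on 7, 14, 21, 28; the last is November 28.
February 26, 2021 is outside the daylight-saving period (28 February – 28 November), so Jorax Prefecture is on standard time, UTC−11:00.
19:30 Jorax Prefecture + 11h = 06:30 UTC (rolling into the next day, 27 February 2021).
1 February 2021 is a Monday, so the first Sunday is February 7 and the fourth is February 28.
1 November 2021 is a Monday, so the first Friday is November 5 and the third is November 19.
At the standard offset (UTC+05:00), 06:30 UTC + 5h = 11:30 Dorarn Republic standard time.
The standard-time date in Dorarn Republic, February 27, 2021, is outside the daylight-saving period (28 February – 19 November), so Dorarn Republic is on standard time, UTC+05:00.
06:30 UTC + 5h = 11:30 Dorarn Republic.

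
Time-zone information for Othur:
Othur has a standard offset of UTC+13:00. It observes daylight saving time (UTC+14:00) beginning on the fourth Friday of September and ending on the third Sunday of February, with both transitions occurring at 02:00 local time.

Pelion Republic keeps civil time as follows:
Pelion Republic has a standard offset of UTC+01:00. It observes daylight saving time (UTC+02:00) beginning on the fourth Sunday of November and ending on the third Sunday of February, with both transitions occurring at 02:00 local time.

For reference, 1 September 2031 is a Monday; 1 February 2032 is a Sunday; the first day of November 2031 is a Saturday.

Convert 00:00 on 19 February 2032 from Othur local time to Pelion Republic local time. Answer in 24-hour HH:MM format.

12:00

1 September 2031 is a Monday, so the first Friday is September 5 and the fourth is September 26.
1 February 2032 is a Sunday, so the first Sunday is February 1 and the third is February 15.
19 February 2032 is outside the daylight-saving period (26 September 2031 – 15 February 2032), so Othur is on standard time, UTC+13:00.
00:00 Othur − 13h = 11:00 UTC (rolling into the previous day, 18 February 2032).
1 November 2031 is a Saturday, so the first Sunday is November 2 and the fourth is November 23.
1 February 2032 is a Sunday, so the first Sunday is February 1 and the third is February 15.
At the standard offset (UTC+01:00), 11:00 UTC + 1h = 12:00 Pelion Republic standard time.
The standard-time date in Pelion Republic, 18 February 2032, does not fall between 23 November 2031 and 15 February 2032, so daylight saving is not in effect and Pelion Republic is at UTC+01:00.
11:00 UTC + 1h = 12:00 Pelion Republic.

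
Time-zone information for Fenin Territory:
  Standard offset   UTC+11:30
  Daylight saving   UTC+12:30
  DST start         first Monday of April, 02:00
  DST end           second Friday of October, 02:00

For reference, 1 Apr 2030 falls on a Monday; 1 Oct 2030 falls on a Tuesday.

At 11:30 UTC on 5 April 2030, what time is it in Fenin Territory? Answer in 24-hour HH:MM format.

00:00

1 April 2030 is a Monday, so the first Monday is April 1.
1 October 2030 is a Tuesday, so the first Friday is October 4 and the second is October 11.
At the standard offset (UTC+11:30), 11:30 UTC + 11h30m = 23:00 Fenin Territory standard time.
Daylight saving runs 1 April – 11 October; the standard-time date in Fenin Territory, 5 April 2030, is inside that window, so Fenin Territory is at UTC+12:30.
11:30 UTC + 12h30m = 00:00 local (rolling into the next day, 6 April 2030).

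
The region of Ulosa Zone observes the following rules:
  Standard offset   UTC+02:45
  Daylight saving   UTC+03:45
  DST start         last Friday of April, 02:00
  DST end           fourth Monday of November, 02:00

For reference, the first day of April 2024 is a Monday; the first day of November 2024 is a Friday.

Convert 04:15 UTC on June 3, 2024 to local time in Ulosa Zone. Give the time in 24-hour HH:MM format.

08:00

1 April 2024 is a Monday, so Fridays fall on 5, 12, 19, 26; the last is April 26.
1 November 2024 is a Friday, so the first Monday is November 4 and the fourth is November 25.
At the standard offset (UTC+02:45), 04:15 UTC + 2h45m = 07:00 Ulosa Zone standard time.
Daylight saving runs 26 April – 25 November; the standard-time date in Ulosa Zone, June 3, 2024, is inside that window, so Ulosa Zone is at UTC+03:45.
04:15 UTC + 3h45m = 08:00 local.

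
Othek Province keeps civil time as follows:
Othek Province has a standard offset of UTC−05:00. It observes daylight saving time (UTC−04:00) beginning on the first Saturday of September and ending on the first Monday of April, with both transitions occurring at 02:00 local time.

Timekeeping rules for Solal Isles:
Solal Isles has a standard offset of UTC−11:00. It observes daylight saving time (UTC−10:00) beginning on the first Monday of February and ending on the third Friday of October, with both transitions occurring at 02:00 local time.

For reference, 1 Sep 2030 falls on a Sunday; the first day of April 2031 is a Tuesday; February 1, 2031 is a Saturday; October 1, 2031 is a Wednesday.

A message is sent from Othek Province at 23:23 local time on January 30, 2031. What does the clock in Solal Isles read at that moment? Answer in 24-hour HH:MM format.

1 September 2030 is a Sunday, so the first Saturday is September 7.
1 April 2031 is a Tuesday, so the first Monday is April 7.
January 30, 2031 lies within the daylight-saving period (7 September 2030 – 7 April 2031), so Othek Province is on daylight time, UTC−04:00.
23:23 Othek Province + 4h = 03:23 UTC (rolling into the next day, 31 January 2031).
1 February 2031 is a Saturday, so the first Monday is February 3.
1 October 2031 is a Wednesday, so the first Friday is October 3 and the third is October 17.
At the standard offset (UTC−11:00), 03:23 UTC − 11h = 16:23 Solal Isles standard time (rolling into the previous day, 30 January 2031).
The standard-time date in Solal Isles, January 30, 2031, is outside the daylight-saving period (3 February – 17 October), so Solal Isles is on standard time, UTC−11:00.
03:23 UTC − 11h = 16:23 Solal Isles (rolling into the previous day, 30 January 2031).

16:23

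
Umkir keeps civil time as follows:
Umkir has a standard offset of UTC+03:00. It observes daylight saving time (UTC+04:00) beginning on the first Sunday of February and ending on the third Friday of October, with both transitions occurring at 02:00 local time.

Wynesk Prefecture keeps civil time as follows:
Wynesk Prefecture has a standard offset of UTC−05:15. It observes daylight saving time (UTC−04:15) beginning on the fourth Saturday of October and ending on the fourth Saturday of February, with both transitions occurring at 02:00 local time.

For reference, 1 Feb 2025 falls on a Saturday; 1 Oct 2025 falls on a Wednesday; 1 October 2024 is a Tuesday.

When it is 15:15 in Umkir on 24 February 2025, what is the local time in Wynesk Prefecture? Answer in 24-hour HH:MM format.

1 February 2025 is a Saturday, so the first Sunday is February 2.
1 October 2025 is a Wednesday, so the first Friday is October 3 and the third is October 17.
24 February 2025 lies within the daylight-saving period (2 February – 17 October), so Umkir is on daylight time, UTC+04:00.
15:15 Umkir − 4h = 11:15 UTC.
1 October 2024 is a Tuesday, so the first Saturday is October 5 and the fourth is October 26.
1 February 2025 is a Saturday, so the first Saturday is February 1 and the fourth is February 22.
At the standard offset (UTC−05:15), 11:15 UTC − 5h15m = 06:00 Wynesk Prefecture standard time.
The standard-time date in Wynesk Prefecture, 24 February 2025, is outside the daylight-saving period (26 October 2024 – 22 February 2025), so Wynesk Prefecture is on standard time, UTC−05:15.
11:15 UTC − 5h15m = 06:00 Wynesk Prefecture.

06:00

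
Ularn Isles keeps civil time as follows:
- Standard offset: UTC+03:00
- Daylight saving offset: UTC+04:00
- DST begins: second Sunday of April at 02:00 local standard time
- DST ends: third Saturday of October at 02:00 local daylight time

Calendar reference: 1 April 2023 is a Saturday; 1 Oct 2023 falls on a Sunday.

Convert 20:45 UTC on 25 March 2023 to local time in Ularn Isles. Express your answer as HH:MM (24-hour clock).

23:45

1 April 2023 is a Saturday, so the first Sunday is April 2 and the second is April 9.
1 October 2023 is a Sunday, so the first Saturday is October 7 and the third is October 21.
At the standard offset (UTC+03:00), 20:45 UTC + 3h = 23:45 Ularn Isles standard time.
Daylight saving runs 9 April – 21 October; the standard-time date in Ularn Isles, 25 March 2023, is outside that window, so Ularn Isles is on standard time at UTC+03:00.
20:45 UTC + 3h = 23:45 local.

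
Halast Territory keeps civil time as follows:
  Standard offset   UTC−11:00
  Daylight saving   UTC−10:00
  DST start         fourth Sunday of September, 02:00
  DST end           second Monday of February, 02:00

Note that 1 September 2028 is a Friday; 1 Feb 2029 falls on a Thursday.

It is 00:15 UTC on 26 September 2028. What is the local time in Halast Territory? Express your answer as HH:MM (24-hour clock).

14:15

1 September 2028 is a Friday, so the first Sunday is September 3 and the fourth is September 24.
1 February 2029 is a Thursday, so the first Monday is February 5 and the second is February 12.
At the standard offset (UTC−11:00), 00:15 UTC − 11h = 13:15 Halast Territory standard time (rolling into the previous day, 25 September 2028).
The standard-time date in Halast Territory, 25 September 2028, lies within the daylight-saving period (24 September 2028 – 12 February 2029), so Halast Territory is on daylight time, UTC−10:00.
00:15 UTC − 10h = 14:15 local (rolling into the previous day, 25 September 2028).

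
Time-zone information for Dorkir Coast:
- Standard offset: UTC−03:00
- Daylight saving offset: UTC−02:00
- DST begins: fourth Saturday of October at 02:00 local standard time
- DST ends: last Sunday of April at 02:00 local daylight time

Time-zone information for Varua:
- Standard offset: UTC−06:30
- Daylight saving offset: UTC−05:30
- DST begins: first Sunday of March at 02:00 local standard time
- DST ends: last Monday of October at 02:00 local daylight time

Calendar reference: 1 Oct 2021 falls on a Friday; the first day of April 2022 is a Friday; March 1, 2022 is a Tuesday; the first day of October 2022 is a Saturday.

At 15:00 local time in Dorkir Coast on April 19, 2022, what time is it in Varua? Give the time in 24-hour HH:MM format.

1 October 2021 is a Friday, so the first Saturday is October 2 and the fourth is October 23.
1 April 2022 is a Friday, so Sundays fall on 3, 10, 17, 24; the last is April 24.
Daylight saving runs 23 October 2021 – 24 April 2022; April 19, 2022 is inside that window, so Dorkir Coast is at UTC−02:00.
15:00 Dorkir Coast + 2h = 17:00 UTC.
1 March 2022 is a Tuesday, so the first Sunday is March 6.
1 October 2022 is a Saturday, so Mondays fall on 3, 10, 17, 24, 31; the last is October 31.
At the standard offset (UTC−06:30), 17:00 UTC − 6h30m = 10:30 Varua standard time.
The standard-time date in Varua, April 19, 2022, lies within the daylight-saving period (6 March – 31 October), so Varua is on daylight time, UTC−05:30.
17:00 UTC − 5h30m = 11:30 Varua.

11:30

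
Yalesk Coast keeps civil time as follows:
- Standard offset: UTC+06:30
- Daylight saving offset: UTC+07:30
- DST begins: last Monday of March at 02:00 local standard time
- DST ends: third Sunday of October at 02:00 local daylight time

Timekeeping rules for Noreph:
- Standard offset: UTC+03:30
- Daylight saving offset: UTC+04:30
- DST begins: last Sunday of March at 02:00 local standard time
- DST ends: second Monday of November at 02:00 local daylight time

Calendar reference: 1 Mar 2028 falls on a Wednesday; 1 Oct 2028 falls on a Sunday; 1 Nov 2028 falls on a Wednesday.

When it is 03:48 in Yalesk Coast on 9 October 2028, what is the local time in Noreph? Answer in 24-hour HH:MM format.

1 March 2028 is a Wednesday, so Mondays fall on 6, 13, 20, 27; the last is March 27.
1 October 2028 is a Sunday, so the first Sunday is October 1 and the third is October 15.
9 October 2028 falls between 27 March and 15 October, so daylight saving is in effect and Yalesk Coast is at UTC+07:30.
03:48 Yalesk Coast − 7h30m = 20:18 UTC (rolling into the previous day, 8 October 2028).
1 March 2028 is a Wednesday, so Sundays fall on 5, 12, 19, 26; the last is March 26.
1 November 2028 is a Wednesday, so the first Monday is November 6 and the second is November 13.
At the standard offset (UTC+03:30), 20:18 UTC + 3h30m = 23:48 Noreph standard time.
The standard-time date in Noreph, 8 October 2028, falls between 26 March and 13 November, so daylight saving is in effect and Noreph is at UTC+04:30.
20:18 UTC + 4h30m = 00:48 Noreph (rolling into the next day, 9 October 2028).

00:48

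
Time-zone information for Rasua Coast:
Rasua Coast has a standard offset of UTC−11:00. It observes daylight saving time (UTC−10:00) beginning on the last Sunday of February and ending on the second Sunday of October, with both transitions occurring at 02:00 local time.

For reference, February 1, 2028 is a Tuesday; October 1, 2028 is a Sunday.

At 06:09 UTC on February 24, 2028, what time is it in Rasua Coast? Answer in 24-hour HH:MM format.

1 February 2028 is a Tuesday, so Sundays fall on 6, 13, 20, 27; the last is February 27.
1 October 2028 is a Sunday, so the first Sunday is October 1 and the second is October 8.
At the standard offset (UTC−11:00), 06:09 UTC − 11h = 19:09 Rasua Coast standard time (rolling into the previous day, 23 February 2028).
Daylight saving runs 27 February – 8 October; the standard-time date in Rasua Coast, February 23, 2028, is outside that window, so Rasua Coast is on standard time at UTC−11:00.
06:09 UTC − 11h = 19:09 local (rolling into the previous day, 23 February 2028).

19:09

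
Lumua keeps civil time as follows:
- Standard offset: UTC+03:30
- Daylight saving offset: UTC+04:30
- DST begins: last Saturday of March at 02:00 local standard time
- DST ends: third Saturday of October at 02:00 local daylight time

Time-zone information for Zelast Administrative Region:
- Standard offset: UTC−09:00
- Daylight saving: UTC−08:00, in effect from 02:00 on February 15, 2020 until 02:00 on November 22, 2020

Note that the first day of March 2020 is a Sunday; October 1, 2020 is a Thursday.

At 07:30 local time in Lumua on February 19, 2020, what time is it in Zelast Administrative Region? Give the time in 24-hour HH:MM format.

20:00

1 March 2020 is a Sunday, so Saturdays fall on 7, 14, 21, 28; the last is March 28.
1 October 2020 is a Thursday, so the first Saturday is October 3 and the third is October 17.
Daylight saving runs 28 March – 17 October; February 19, 2020 is outside that window, so Lumua is on standard time at UTC+03:30.
07:30 Lumua − 3h30m = 04:00 UTC.
At the standard offset (UTC−09:00), 04:00 UTC − 9h = 19:00 Zelast Administrative Region standard time (rolling into the previous day, 18 February 2020).
The standard-time date in Zelast Administrative Region, February 18, 2020, lies within the daylight-saving period (15 February – 22 November), so Zelast Administrative Region is on daylight time, UTC−08:00.
04:00 UTC − 8h = 20:00 Zelast Administrative Region (rolling into the previous day, 18 February 2020).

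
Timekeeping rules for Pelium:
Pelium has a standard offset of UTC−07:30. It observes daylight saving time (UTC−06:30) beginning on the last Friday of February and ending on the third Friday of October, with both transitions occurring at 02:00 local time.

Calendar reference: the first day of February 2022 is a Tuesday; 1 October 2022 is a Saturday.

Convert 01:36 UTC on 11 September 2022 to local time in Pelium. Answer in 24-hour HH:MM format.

1 February 2022 is a Tuesday, so Fridays fall on 4, 11, 18, 25; the last is February 25.
1 October 2022 is a Saturday, so the first Friday is October 7 and the third is October 21.
At the standard offset (UTC−07:30), 01:36 UTC − 7h30m = 18:06 Pelium standard time (rolling into the previous day, 10 September 2022).
Daylight saving runs 25 February – 21 October; the standard-time date in Pelium, 10 September 2022, is inside that window, so Pelium is at UTC−06:30.
01:36 UTC − 6h30m = 19:06 local (rolling into the previous day, 10 September 2022).

19:06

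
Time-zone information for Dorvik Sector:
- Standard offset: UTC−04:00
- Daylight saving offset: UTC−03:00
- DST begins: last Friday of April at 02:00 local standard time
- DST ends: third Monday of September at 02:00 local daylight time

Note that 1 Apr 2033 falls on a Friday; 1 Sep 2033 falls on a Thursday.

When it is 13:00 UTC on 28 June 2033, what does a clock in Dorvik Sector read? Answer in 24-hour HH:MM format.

10:00

1 April 2033 is a Friday, so Fridays fall on 1, 8, 15, 22, 29; the last is April 29.
1 September 2033 is a Thursday, so the first Monday is September 5 and the third is September 19.
At the standard offset (UTC−04:00), 13:00 UTC − 4h = 09:00 Dorvik Sector standard time.
The standard-time date in Dorvik Sector, 28 June 2033, lies within the daylight-saving period (29 April – 19 September), so Dorvik Sector is on daylight time, UTC−03:00.
13:00 UTC − 3h = 10:00 local.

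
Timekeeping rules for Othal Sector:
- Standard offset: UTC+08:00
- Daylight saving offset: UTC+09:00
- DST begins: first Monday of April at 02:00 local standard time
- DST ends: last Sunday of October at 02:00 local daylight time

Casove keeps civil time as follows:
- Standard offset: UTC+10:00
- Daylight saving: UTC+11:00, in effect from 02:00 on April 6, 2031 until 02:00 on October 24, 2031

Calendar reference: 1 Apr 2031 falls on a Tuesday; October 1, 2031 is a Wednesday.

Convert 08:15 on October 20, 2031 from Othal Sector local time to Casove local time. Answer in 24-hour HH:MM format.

1 April 2031 is a Tuesday, so the first Monday is April 7.
1 October 2031 is a Wednesday, so Sundays fall on 5, 12, 19, 26; the last is October 26.
October 20, 2031 falls between 7 April and 26 October, so daylight saving is in effect and Othal Sector is at UTC+09:00.
08:15 Othal Sector − 9h = 23:15 UTC (rolling into the previous day, 19 October 2031).
At the standard offset (UTC+10:00), 23:15 UTC + 10h = 09:15 Casove standard time (rolling into the next day, 20 October 2031).
Daylight saving runs 6 April – 24 October; the standard-time date in Casove, October 20, 2031, is inside that window, so Casove is at UTC+11:00.
23:15 UTC + 11h = 10:15 Casove (rolling into the next day, 20 October 2031).

10:15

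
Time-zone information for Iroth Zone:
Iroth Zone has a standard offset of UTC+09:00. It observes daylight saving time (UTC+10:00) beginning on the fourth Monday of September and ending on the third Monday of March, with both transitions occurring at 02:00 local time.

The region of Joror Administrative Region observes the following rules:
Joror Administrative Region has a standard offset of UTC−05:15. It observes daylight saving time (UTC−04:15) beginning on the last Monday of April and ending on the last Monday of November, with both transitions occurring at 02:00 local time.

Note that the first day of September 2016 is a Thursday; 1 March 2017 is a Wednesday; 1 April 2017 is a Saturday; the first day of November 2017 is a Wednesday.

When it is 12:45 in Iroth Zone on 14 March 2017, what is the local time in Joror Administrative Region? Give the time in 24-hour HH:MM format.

1 September 2016 is a Thursday, so the first Monday is September 5 and the fourth is September 26.
1 March 2017 is a Wednesday, so the first Monday is March 6 and the third is March 20.
Daylight saving runs 26 September 2016 – 20 March 2017; 14 March 2017 is inside that window, so Iroth Zone is at UTC+10:00.
12:45 Iroth Zone − 10h = 02:45 UTC.
1 April 2017 is a Saturday, so Mondays fall on 3, 10, 17, 24; the last is April 24.
1 November 2017 is a Wednesday, so Mondays fall on 6, 13, 20, 27; the last is November 27.
At the standard offset (UTC−05:15), 02:45 UTC − 5h15m = 21:30 Joror Administrative Region standard time (rolling into the previous day, 13 March 2017).
The standard-time date in Joror Administrative Region, 13 March 2017, does not fall between 24 April and 27 November, so daylight saving is not in effect and Joror Administrative Region is at UTC−05:15.
02:45 UTC − 5h15m = 21:30 Joror Administrative Region (rolling into the previous day, 13 March 2017).

21:30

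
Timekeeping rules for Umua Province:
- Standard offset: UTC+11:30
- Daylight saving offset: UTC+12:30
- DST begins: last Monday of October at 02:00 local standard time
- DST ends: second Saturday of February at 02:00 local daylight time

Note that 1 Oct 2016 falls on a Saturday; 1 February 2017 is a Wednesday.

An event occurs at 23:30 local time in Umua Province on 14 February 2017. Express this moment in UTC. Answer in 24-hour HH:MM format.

12:00

1 October 2016 is a Saturday, so Mondays fall on 3, 10, 17, 24, 31; the last is October 31.
1 February 2017 is a Wednesday, so the first Saturday is February 4 and the second is February 11.
14 February 2017 does not fall between 31 October 2016 and 11 February 2017, so daylight saving is not in effect and Umua Province is at UTC+11:30.
23:30 local − 11h30m = 12:00 UTC.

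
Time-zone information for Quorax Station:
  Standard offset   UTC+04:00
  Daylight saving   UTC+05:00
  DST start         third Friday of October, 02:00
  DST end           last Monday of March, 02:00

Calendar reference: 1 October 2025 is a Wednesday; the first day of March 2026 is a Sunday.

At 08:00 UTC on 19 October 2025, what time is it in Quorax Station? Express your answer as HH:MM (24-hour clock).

13:00

1 October 2025 is a Wednesday, so the first Friday is October 3 and the third is October 17.
1 March 2026 is a Sunday, so Mondays fall on 2, 9, 16, 23, 30; the last is March 30.
At the standard offset (UTC+04:00), 08:00 UTC + 4h = 12:00 Quorax Station standard time.
The standard-time date in Quorax Station, 19 October 2025, lies within the daylight-saving period (17 October 2025 – 30 March 2026), so Quorax Station is on daylight time, UTC+05:00.
08:00 UTC + 5h = 13:00 local.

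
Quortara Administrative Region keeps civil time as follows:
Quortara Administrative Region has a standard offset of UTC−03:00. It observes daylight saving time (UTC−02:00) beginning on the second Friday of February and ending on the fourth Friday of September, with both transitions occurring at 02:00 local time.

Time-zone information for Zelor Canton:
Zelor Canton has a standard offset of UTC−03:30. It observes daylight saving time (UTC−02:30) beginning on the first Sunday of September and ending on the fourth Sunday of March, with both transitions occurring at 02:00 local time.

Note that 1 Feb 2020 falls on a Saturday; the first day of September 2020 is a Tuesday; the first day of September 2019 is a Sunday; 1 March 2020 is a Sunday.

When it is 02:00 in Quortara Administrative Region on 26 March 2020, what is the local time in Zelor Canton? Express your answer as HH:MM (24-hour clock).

00:30

1 February 2020 is a Saturday, so the first Friday is February 7 and the second is February 14.
1 September 2020 is a Tuesday, so the first Friday is September 4 and the fourth is September 25.
Daylight saving runs 14 February – 25 September; 26 March 2020 is inside that window, so Quortara Administrative Region is at UTC−02:00.
02:00 Quortara Administrative Region + 2h = 04:00 UTC.
1 September 2019 is a Sunday, so the first Sunday is September 1.
1 March 2020 is a Sunday, so the first Sunday is March 1 and the fourth is March 22.
At the standard offset (UTC−03:30), 04:00 UTC − 3h30m = 00:30 Zelor Canton standard time.
The standard-time date in Zelor Canton, 26 March 2020, is outside the daylight-saving period (1 September 2019 – 22 March 2020), so Zelor Canton is on standard time, UTC−03:30.
04:00 UTC − 3h30m = 00:30 Zelor Canton.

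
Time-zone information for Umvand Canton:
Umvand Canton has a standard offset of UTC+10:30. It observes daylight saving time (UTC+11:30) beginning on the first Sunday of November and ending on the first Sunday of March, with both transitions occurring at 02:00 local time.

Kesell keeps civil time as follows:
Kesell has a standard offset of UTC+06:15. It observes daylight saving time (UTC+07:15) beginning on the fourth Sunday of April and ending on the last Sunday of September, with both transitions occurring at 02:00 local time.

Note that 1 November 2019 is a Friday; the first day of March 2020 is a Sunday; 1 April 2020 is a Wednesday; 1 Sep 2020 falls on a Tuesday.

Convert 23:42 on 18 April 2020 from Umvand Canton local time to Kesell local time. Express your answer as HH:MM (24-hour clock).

19:27

1 November 2019 is a Friday, so the first Sunday is November 3.
1 March 2020 is a Sunday, so the first Sunday is March 1.
18 April 2020 is outside the daylight-saving period (3 November 2019 – 1 March 2020), so Umvand Canton is on standard time, UTC+10:30.
23:42 Umvand Canton − 10h30m = 13:12 UTC.
1 April 2020 is a Wednesday, so the first Sunday is April 5 and the fourth is April 26.
1 September 2020 is a Tuesday, so Sundays fall on 6, 13, 20, 27; the last is September 27.
At the standard offset (UTC+06:15), 13:12 UTC + 6h15m = 19:27 Kesell standard time.
Daylight saving runs 26 April – 27 September; the standard-time date in Kesell, 18 April 2020, is outside that window, so Kesell is on standard time at UTC+06:15.
13:12 UTC + 6h15m = 19:27 Kesell.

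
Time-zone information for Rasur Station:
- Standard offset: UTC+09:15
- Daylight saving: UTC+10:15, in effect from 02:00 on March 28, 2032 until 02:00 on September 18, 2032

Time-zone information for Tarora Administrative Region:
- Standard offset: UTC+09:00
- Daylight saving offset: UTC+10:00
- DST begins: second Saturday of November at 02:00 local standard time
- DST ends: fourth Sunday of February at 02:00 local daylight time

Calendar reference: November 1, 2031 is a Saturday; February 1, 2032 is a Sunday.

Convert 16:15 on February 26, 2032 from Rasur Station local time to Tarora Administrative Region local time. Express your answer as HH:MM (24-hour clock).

16:00

February 26, 2032 is outside the daylight-saving period (28 March – 18 September), so Rasur Station is on standard time, UTC+09:15.
16:15 Rasur Station − 9h15m = 07:00 UTC.
1 November 2031 is a Saturday, so the first Saturday is November 1 and the second is November 8.
1 February 2032 is a Sunday, so the first Sunday is February 1 and the fourth is February 22.
At the standard offset (UTC+09:00), 07:00 UTC + 9h = 16:00 Tarora Administrative Region standard time.
The standard-time date in Tarora Administrative Region, February 26, 2032, does not fall between 8 November 2031 and 22 February 2032, so daylight saving is not in effect and Tarora Administrative Region is at UTC+09:00.
07:00 UTC + 9h = 16:00 Tarora Administrative Region.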